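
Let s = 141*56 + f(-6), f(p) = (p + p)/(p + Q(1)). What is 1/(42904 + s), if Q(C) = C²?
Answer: 5/254012 ≈ 1.9684e-5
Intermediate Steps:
f(p) = 2*p/(1 + p) (f(p) = (p + p)/(p + 1²) = (2*p)/(p + 1) = (2*p)/(1 + p) = 2*p/(1 + p))
s = 39492/5 (s = 141*56 + 2*(-6)/(1 - 6) = 7896 + 2*(-6)/(-5) = 7896 + 2*(-6)*(-⅕) = 7896 + 12/5 = 39492/5 ≈ 7898.4)
1/(42904 + s) = 1/(42904 + 39492/5) = 1/(254012/5) = 5/254012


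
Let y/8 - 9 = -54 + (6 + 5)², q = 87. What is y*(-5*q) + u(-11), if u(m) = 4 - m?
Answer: -264465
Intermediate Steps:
y = 608 (y = 72 + 8*(-54 + (6 + 5)²) = 72 + 8*(-54 + 11²) = 72 + 8*(-54 + 121) = 72 + 8*67 = 72 + 536 = 608)
y*(-5*q) + u(-11) = 608*(-5*87) + (4 - 1*(-11)) = 608*(-435) + (4 + 11) = -264480 + 15 = -264465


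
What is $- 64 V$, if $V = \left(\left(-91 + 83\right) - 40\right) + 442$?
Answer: $-25216$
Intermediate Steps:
$V = 394$ ($V = \left(-8 - 40\right) + 442 = -48 + 442 = 394$)
$- 64 V = \left(-64\right) 394 = -25216$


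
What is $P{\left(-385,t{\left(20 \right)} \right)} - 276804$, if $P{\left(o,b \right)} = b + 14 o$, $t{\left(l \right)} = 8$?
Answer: $-282186$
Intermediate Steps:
$P{\left(-385,t{\left(20 \right)} \right)} - 276804 = \left(8 + 14 \left(-385\right)\right) - 276804 = \left(8 - 5390\right) - 276804 = -5382 - 276804 = -282186$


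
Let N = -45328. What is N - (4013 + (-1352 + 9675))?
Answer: -57664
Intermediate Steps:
N - (4013 + (-1352 + 9675)) = -45328 - (4013 + (-1352 + 9675)) = -45328 - (4013 + 8323) = -45328 - 1*12336 = -45328 - 12336 = -57664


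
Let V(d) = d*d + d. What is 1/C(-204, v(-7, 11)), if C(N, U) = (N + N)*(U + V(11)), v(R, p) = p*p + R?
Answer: -1/100368 ≈ -9.9633e-6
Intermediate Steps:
V(d) = d + d² (V(d) = d² + d = d + d²)
v(R, p) = R + p² (v(R, p) = p² + R = R + p²)
C(N, U) = 2*N*(132 + U) (C(N, U) = (N + N)*(U + 11*(1 + 11)) = (2*N)*(U + 11*12) = (2*N)*(U + 132) = (2*N)*(132 + U) = 2*N*(132 + U))
1/C(-204, v(-7, 11)) = 1/(2*(-204)*(132 + (-7 + 11²))) = 1/(2*(-204)*(132 + (-7 + 121))) = 1/(2*(-204)*(132 + 114)) = 1/(2*(-204)*246) = 1/(-100368) = -1/100368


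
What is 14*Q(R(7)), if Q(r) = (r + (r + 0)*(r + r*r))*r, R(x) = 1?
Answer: 42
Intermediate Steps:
Q(r) = r*(r + r*(r + r²)) (Q(r) = (r + r*(r + r²))*r = r*(r + r*(r + r²)))
14*Q(R(7)) = 14*(1²*(1 + 1 + 1²)) = 14*(1*(1 + 1 + 1)) = 14*(1*3) = 14*3 = 42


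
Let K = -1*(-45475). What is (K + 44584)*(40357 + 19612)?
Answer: 5400748171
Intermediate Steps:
K = 45475
(K + 44584)*(40357 + 19612) = (45475 + 44584)*(40357 + 19612) = 90059*59969 = 5400748171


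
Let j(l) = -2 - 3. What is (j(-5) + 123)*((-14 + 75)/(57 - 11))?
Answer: 3599/23 ≈ 156.48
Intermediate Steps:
j(l) = -5
(j(-5) + 123)*((-14 + 75)/(57 - 11)) = (-5 + 123)*((-14 + 75)/(57 - 11)) = 118*(61/46) = 3599/23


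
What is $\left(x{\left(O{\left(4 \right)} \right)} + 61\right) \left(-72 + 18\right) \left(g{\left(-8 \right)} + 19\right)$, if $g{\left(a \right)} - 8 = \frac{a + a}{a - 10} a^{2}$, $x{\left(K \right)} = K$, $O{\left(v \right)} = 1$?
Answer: $-280860$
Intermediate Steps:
$g{\left(a \right)} = 8 + \frac{2 a^{3}}{-10 + a}$ ($g{\left(a \right)} = 8 + \frac{a + a}{a - 10} a^{2} = 8 + \frac{2 a}{-10 + a} a^{2} = 8 + \frac{2 a^{3}}{-10 + a}$)
$\left(x{\left(O{\left(4 \right)} \right)} + 61\right) \left(-72 + 18\right) \left(g{\left(-8 \right)} + 19\right) = \left(1 + 61\right) \left(-72 + 18\right) \left(\frac{2 \left(-40 + \left(-8\right)^{3} + 4 \left(-8\right)\right)}{-10 - 8} + 19\right) = 62 \left(-54\right) \left(\frac{2 \left(-40 - 512 - 32\right)}{-18} + 19\right) = - 3348 \left(2 \left(- \frac{1}{18}\right) \left(-584\right) + 19\right) = - 3348 \left(\frac{584}{9} + 19\right) = \left(-3348\right) \frac{755}{9} = -280860$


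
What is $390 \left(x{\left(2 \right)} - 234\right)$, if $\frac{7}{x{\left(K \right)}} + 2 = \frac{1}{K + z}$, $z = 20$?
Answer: $- \frac{3984240}{43} \approx -92657.0$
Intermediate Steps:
$x{\left(K \right)} = \frac{7}{-2 + \frac{1}{20 + K}}$ ($x{\left(K \right)} = \frac{7}{-2 + \frac{1}{K + 20}} = \frac{7}{-2 + \frac{1}{20 + K}}$)
$390 \left(x{\left(2 \right)} - 234\right) = 390 \left(\frac{7 \left(-20 - 2\right)}{39 + 2 \cdot 2} - 234\right) = 390 \left(\frac{7 \left(-20 - 2\right)}{39 + 4} - 234\right) = 390 \left(7 \cdot \frac{1}{43} \left(-22\right) - 234\right) = 390 \left(- \frac{154}{43} - 234\right) = 390 \left(- \frac{10216}{43}\right) = - \frac{3984240}{43}$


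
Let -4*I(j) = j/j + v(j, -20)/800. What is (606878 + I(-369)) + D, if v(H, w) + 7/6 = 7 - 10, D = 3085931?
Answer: 2836077121/768 ≈ 3.6928e+6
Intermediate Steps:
v(H, w) = -25/6 (v(H, w) = -7/6 + (7 - 10) = -7/6 - 3 = -25/6)
I(j) = -191/768 (I(j) = -(j/j - 25/6/800)/4 = -(1 - 25/6*1/800)/4 = -(1 - 1/192)/4 = -¼*191/192 = -191/768)
(606878 + I(-369)) + D = (606878 - 191/768) + 3085931 = 466082113/768 + 3085931 = 2836077121/768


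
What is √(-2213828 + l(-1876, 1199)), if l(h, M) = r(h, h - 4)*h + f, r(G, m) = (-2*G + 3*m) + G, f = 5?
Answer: √4847441 ≈ 2201.7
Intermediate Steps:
r(G, m) = -G + 3*m
l(h, M) = 5 + h*(-12 + 2*h) (l(h, M) = (-h + 3*(h - 4))*h + 5 = (-h + 3*(-4 + h))*h + 5 = (-h + (-12 + 3*h))*h + 5 = (-12 + 2*h)*h + 5 = h*(-12 + 2*h) + 5 = 5 + h*(-12 + 2*h))
√(-2213828 + l(-1876, 1199)) = √(-2213828 + (5 + 2*(-1876)*(-6 - 1876))) = √(-2213828 + (5 + 2*(-1876)*(-1882))) = √(-2213828 + (5 + 7061264)) = √(-2213828 + 7061269) = √4847441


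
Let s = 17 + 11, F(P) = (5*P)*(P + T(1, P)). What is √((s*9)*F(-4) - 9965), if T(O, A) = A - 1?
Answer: √35395 ≈ 188.14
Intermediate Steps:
T(O, A) = -1 + A
F(P) = 5*P*(-1 + 2*P) (F(P) = (5*P)*(P + (-1 + P)) = (5*P)*(-1 + 2*P) = 5*P*(-1 + 2*P))
s = 28
√((s*9)*F(-4) - 9965) = √((28*9)*(5*(-4)*(-1 + 2*(-4))) - 9965) = √(252*(5*(-4)*(-1 - 8)) - 9965) = √(252*(5*(-4)*(-9)) - 9965) = √(252*180 - 9965) = √(45360 - 9965) = √35395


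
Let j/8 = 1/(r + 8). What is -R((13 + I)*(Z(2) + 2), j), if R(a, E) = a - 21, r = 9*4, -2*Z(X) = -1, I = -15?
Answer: 26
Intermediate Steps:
Z(X) = 1/2 (Z(X) = -1/2*(-1) = 1/2)
r = 36
j = 2/11 (j = 8/(36 + 8) = 8/44 = 8*(1/44) = 2/11 ≈ 0.18182)
R(a, E) = -21 + a
-R((13 + I)*(Z(2) + 2), j) = -(-21 + (13 - 15)*(1/2 + 2)) = -(-21 - 2*5/2) = -(-21 - 5) = -1*(-26) = 26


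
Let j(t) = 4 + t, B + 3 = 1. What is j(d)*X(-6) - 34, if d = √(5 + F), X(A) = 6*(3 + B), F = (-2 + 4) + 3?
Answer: -10 + 6*√10 ≈ 8.9737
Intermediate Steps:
B = -2 (B = -3 + 1 = -2)
F = 5 (F = 2 + 3 = 5)
X(A) = 6 (X(A) = 6*(3 - 2) = 6*1 = 6)
d = √10 (d = √(5 + 5) = √10 ≈ 3.1623)
j(d)*X(-6) - 34 = (4 + √10)*6 - 34 = (24 + 6*√10) - 34 = -10 + 6*√10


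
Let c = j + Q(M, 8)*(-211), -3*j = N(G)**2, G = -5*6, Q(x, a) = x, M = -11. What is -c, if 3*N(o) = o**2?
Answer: 27679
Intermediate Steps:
G = -30
N(o) = o**2/3
j = -30000 (j = -((1/3)*(-30)**2)**2/3 = -((1/3)*900)**2/3 = -1/3*300**2 = -1/3*90000 = -30000)
c = -27679 (c = -30000 - 11*(-211) = -30000 + 2321 = -27679)
-c = -1*(-27679) = 27679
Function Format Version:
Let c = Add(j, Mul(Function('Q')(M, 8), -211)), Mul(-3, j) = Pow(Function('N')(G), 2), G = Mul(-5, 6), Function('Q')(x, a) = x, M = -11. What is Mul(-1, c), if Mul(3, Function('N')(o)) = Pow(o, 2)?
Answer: 27679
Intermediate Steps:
G = -30
Function('N')(o) = Mul(Rational(1, 3), Pow(o, 2))
j = -30000 (j = Mul(Rational(-1, 3), Pow(Mul(Rational(1, 3), Pow(-30, 2)), 2)) = Mul(Rational(-1, 3), Pow(Mul(Rational(1, 3), 900), 2)) = Mul(Rational(-1, 3), Pow(300, 2)) = Mul(Rational(-1, 3), 90000) = -30000)
c = -27679 (c = Add(-30000, Mul(-11, -211)) = Add(-30000, 2321) = -27679)
Mul(-1, c) = Mul(-1, -27679) = 27679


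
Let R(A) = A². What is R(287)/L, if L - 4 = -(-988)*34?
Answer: 82369/33596 ≈ 2.4518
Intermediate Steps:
L = 33596 (L = 4 - (-988)*34 = 4 - 1*(-33592) = 4 + 33592 = 33596)
R(287)/L = 287²/33596 = 82369*(1/33596) = 82369/33596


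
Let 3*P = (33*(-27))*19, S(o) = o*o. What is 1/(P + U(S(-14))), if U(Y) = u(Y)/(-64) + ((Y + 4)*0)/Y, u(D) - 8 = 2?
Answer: -32/180581 ≈ -0.00017721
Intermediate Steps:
S(o) = o²
u(D) = 10 (u(D) = 8 + 2 = 10)
P = -5643 (P = ((33*(-27))*19)/3 = (-891*19)/3 = (⅓)*(-16929) = -5643)
U(Y) = -5/32 (U(Y) = 10/(-64) + ((Y + 4)*0)/Y = 10*(-1/64) + ((4 + Y)*0)/Y = -5/32 + 0/Y = -5/32 + 0 = -5/32)
1/(P + U(S(-14))) = 1/(-5643 - 5/32) = 1/(-180581/32) = -32/180581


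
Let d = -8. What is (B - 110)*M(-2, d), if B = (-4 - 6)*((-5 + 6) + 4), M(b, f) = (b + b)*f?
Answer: -5120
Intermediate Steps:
M(b, f) = 2*b*f (M(b, f) = (2*b)*f = 2*b*f)
B = -50 (B = -10*(1 + 4) = -10*5 = -50)
(B - 110)*M(-2, d) = (-50 - 110)*(2*(-2)*(-8)) = -160*32 = -5120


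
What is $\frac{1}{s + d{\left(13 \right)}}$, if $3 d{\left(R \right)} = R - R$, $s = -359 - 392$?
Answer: $- \frac{1}{751} \approx -0.0013316$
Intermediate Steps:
$s = -751$
$d{\left(R \right)} = 0$ ($d{\left(R \right)} = \frac{R - R}{3} = \frac{1}{3} \cdot 0 = 0$)
$\frac{1}{s + d{\left(13 \right)}} = \frac{1}{-751 + 0} = \frac{1}{-751} = - \frac{1}{751}$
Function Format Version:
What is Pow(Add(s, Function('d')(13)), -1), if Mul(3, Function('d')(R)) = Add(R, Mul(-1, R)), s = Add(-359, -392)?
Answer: Rational(-1, 751) ≈ -0.0013316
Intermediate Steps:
s = -751
Function('d')(R) = 0 (Function('d')(R) = Mul(Rational(1, 3), Add(R, Mul(-1, R))) = Mul(Rational(1, 3), 0) = 0)
Pow(Add(s, Function('d')(13)), -1) = Pow(Add(-751, 0), -1) = Pow(-751, -1) = Rational(-1, 751)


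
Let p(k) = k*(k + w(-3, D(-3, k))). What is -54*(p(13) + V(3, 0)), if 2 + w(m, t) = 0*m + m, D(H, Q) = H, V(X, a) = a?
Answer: -5616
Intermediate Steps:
w(m, t) = -2 + m (w(m, t) = -2 + (0*m + m) = -2 + (0 + m) = -2 + m)
p(k) = k*(-5 + k) (p(k) = k*(k + (-2 - 3)) = k*(k - 5) = k*(-5 + k))
-54*(p(13) + V(3, 0)) = -54*(13*(-5 + 13) + 0) = -54*(13*8 + 0) = -54*(104 + 0) = -54*104 = -5616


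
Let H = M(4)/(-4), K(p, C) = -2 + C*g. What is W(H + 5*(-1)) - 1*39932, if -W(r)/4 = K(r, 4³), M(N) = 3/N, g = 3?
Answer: -40692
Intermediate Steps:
K(p, C) = -2 + 3*C (K(p, C) = -2 + C*3 = -2 + 3*C)
H = -3/16 (H = (3/4)/(-4) = (3*(¼))*(-¼) = (¾)*(-¼) = -3/16 ≈ -0.18750)
W(r) = -760 (W(r) = -4*(-2 + 3*4³) = -4*(-2 + 3*64) = -4*(-2 + 192) = -4*190 = -760)
W(H + 5*(-1)) - 1*39932 = -760 - 1*39932 = -760 - 39932 = -40692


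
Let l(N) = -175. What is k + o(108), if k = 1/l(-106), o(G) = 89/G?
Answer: 15467/18900 ≈ 0.81836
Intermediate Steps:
k = -1/175 (k = 1/(-175) = -1/175 ≈ -0.0057143)
k + o(108) = -1/175 + 89/108 = 15467/18900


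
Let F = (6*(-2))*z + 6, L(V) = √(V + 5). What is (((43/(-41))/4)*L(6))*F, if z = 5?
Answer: 1161*√11/82 ≈ 46.959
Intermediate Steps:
L(V) = √(5 + V)
F = -54 (F = (6*(-2))*5 + 6 = -12*5 + 6 = -60 + 6 = -54)
(((43/(-41))/4)*L(6))*F = (((43/(-41))/4)*√(5 + 6))*(-54) = (((43*(-1/41))*(¼))*√11)*(-54) = ((-43/41*¼)*√11)*(-54) = -43*√11/164*(-54) = 1161*√11/82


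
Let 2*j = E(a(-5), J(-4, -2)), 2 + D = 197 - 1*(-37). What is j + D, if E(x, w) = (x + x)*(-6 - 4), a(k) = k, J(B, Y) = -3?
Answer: 282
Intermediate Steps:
E(x, w) = -20*x (E(x, w) = (2*x)*(-10) = -20*x)
D = 232 (D = -2 + (197 - 1*(-37)) = -2 + (197 + 37) = -2 + 234 = 232)
j = 50 (j = (-20*(-5))/2 = (1/2)*100 = 50)
j + D = 50 + 232 = 282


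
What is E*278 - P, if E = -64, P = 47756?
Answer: -65548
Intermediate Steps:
E*278 - P = -64*278 - 1*47756 = -17792 - 47756 = -65548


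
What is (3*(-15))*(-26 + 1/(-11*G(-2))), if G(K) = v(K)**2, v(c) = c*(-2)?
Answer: 205965/176 ≈ 1170.3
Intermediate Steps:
v(c) = -2*c
G(K) = 4*K**2 (G(K) = (-2*K)**2 = 4*K**2)
(3*(-15))*(-26 + 1/(-11*G(-2))) = (3*(-15))*(-26 + 1/(-44*(-2)**2)) = -45*(-26 + 1/(-44*4)) = -45*(-26 + 1/(-11*16)) = -45*(-26 + 1/(-176)) = -45*(-26 - 1/176) = -45*(-4577/176) = 205965/176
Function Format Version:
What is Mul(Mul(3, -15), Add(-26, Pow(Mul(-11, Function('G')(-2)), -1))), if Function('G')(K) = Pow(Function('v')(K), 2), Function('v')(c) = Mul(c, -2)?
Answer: Rational(205965, 176) ≈ 1170.3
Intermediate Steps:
Function('v')(c) = Mul(-2, c)
Function('G')(K) = Mul(4, Pow(K, 2)) (Function('G')(K) = Pow(Mul(-2, K), 2) = Mul(4, Pow(K, 2)))
Mul(Mul(3, -15), Add(-26, Pow(Mul(-11, Function('G')(-2)), -1))) = Mul(Mul(3, -15), Add(-26, Pow(Mul(-11, Mul(4, Pow(-2, 2))), -1))) = Mul(-45, Add(-26, Pow(Mul(-11, Mul(4, 4)), -1))) = Mul(-45, Add(-26, Pow(Mul(-11, 16), -1))) = Mul(-45, Add(-26, Pow(-176, -1))) = Mul(-45, Add(-26, Rational(-1, 176))) = Mul(-45, Rational(-4577, 176)) = Rational(205965, 176)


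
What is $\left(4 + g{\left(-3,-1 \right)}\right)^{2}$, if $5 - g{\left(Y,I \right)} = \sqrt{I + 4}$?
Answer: $\left(9 - \sqrt{3}\right)^{2} \approx 52.823$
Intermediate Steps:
$g{\left(Y,I \right)} = 5 - \sqrt{4 + I}$ ($g{\left(Y,I \right)} = 5 - \sqrt{I + 4} = 5 - \sqrt{4 + I}$)
$\left(4 + g{\left(-3,-1 \right)}\right)^{2} = \left(4 + \left(5 - \sqrt{4 - 1}\right)\right)^{2} = \left(4 + \left(5 - \sqrt{3}\right)\right)^{2} = \left(9 - \sqrt{3}\right)^{2}$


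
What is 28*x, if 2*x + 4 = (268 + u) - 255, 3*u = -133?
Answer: -1484/3 ≈ -494.67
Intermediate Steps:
u = -133/3 (u = (⅓)*(-133) = -133/3 ≈ -44.333)
x = -53/3 (x = -2 + ((268 - 133/3) - 255)/2 = -2 + (671/3 - 255)/2 = -2 + (½)*(-94/3) = -2 - 47/3 = -53/3 ≈ -17.667)
28*x = 28*(-53/3) = -1484/3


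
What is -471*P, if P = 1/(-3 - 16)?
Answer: 471/19 ≈ 24.789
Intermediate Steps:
P = -1/19 (P = 1/(-19) = -1/19 ≈ -0.052632)
-471*P = -471*(-1/19) = 471/19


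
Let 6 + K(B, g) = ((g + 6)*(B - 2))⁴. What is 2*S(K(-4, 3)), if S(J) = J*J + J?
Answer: 144603735611100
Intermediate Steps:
K(B, g) = -6 + (-2 + B)⁴*(6 + g)⁴ (K(B, g) = -6 + ((g + 6)*(B - 2))⁴ = -6 + ((6 + g)*(-2 + B))⁴ = -6 + ((-2 + B)*(6 + g))⁴ = -6 + (-2 + B)⁴*(6 + g)⁴)
S(J) = J + J² (S(J) = J² + J = J + J²)
2*S(K(-4, 3)) = 2*((-6 + (-2 - 4)⁴*(6 + 3)⁴)*(1 + (-6 + (-2 - 4)⁴*(6 + 3)⁴))) = 2*((-6 + (-6)⁴*9⁴)*(1 + (-6 + (-6)⁴*9⁴))) = 2*((-6 + 1296*6561)*(1 + (-6 + 1296*6561))) = 2*((-6 + 8503056)*(1 + (-6 + 8503056))) = 2*(8503050*(1 + 8503050)) = 2*(8503050*8503051) = 2*72301867805550 = 144603735611100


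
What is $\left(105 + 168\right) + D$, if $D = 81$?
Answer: $354$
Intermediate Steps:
$\left(105 + 168\right) + D = \left(105 + 168\right) + 81 = 273 + 81 = 354$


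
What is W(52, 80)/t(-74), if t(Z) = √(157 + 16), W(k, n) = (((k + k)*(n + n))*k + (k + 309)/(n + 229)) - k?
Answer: 267355813*√173/53457 ≈ 65782.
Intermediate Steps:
W(k, n) = -k + (309 + k)/(229 + n) + 4*n*k² (W(k, n) = (((2*k)*(2*n))*k + (309 + k)/(229 + n)) - k = ((4*k*n)*k + (309 + k)/(229 + n)) - k = (4*n*k² + (309 + k)/(229 + n)) - k = ((309 + k)/(229 + n) + 4*n*k²) - k = -k + (309 + k)/(229 + n) + 4*n*k²)
t(Z) = √173
W(52, 80)/t(-74) = ((309 - 228*52 - 1*52*80 + 4*52²*80² + 916*80*52²)/(229 + 80))/(√173) = ((309 - 11856 - 4160 + 4*2704*6400 + 916*80*2704)/309)*(√173/173) = ((309 - 11856 - 4160 + 69222400 + 198149120)/309)*(√173/173) = ((1/309)*267355813)*(√173/173) = 267355813*(√173/173)/309 = 267355813*√173/53457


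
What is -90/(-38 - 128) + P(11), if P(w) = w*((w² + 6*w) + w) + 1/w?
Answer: 1989092/913 ≈ 2178.6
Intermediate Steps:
P(w) = 1/w + w*(w² + 7*w) (P(w) = w*(w² + 7*w) + 1/w = 1/w + w*(w² + 7*w))
-90/(-38 - 128) + P(11) = -90/(-38 - 128) + (1 + 11³*(7 + 11))/11 = -90/(-166) + (1 + 1331*18)/11 = -90*(-1/166) + (1 + 23958)/11 = 45/83 + (1/11)*23959 = 45/83 + 23959/11 = 1989092/913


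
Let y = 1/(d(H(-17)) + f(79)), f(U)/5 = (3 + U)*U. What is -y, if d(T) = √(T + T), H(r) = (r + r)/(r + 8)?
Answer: -145755/4721004416 + 3*√17/4721004416 ≈ -3.0871e-5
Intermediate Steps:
f(U) = 5*U*(3 + U) (f(U) = 5*((3 + U)*U) = 5*(U*(3 + U)) = 5*U*(3 + U))
H(r) = 2*r/(8 + r) (H(r) = (2*r)/(8 + r) = 2*r/(8 + r))
d(T) = √2*√T (d(T) = √(2*T) = √2*√T)
y = 1/(32390 + 2*√17/3) (y = 1/(√2*√(2*(-17)/(8 - 17)) + 5*79*(3 + 79)) = 1/(√2*√(2*(-17)/(-9)) + 5*79*82) = 1/(√2*√(2*(-17)*(-⅑)) + 32390) = 1/(√2*√(34/9) + 32390) = 1/(√2*(√34/3) + 32390) = 1/(2*√17/3 + 32390) = 1/(32390 + 2*√17/3) ≈ 3.0871e-5)
-y = -(145755/4721004416 - 3*√17/4721004416) = -145755/4721004416 + 3*√17/4721004416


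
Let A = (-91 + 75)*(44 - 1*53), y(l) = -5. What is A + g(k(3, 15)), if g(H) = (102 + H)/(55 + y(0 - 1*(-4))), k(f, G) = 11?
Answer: 7313/50 ≈ 146.26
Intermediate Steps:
A = 144 (A = -16*(44 - 53) = -16*(-9) = 144)
g(H) = 51/25 + H/50 (g(H) = (102 + H)/(55 - 5) = (102 + H)/50 = (102 + H)*(1/50) = 51/25 + H/50)
A + g(k(3, 15)) = 144 + (51/25 + (1/50)*11) = 144 + (51/25 + 11/50) = 144 + 113/50 = 7313/50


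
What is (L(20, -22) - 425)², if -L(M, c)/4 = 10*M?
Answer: 1500625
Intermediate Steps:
L(M, c) = -40*M
(L(20, -22) - 425)² = (-40*20 - 425)² = (-800 - 425)² = (-1225)² = 1500625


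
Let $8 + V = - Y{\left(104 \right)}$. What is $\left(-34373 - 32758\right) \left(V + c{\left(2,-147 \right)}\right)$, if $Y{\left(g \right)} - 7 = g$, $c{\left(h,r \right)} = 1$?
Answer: $7921458$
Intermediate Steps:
$Y{\left(g \right)} = 7 + g$
$V = -119$ ($V = -8 - \left(7 + 104\right) = -8 - 111 = -119$)
$\left(-34373 - 32758\right) \left(V + c{\left(2,-147 \right)}\right) = \left(-34373 - 32758\right) \left(-119 + 1\right) = \left(-34373 - 32758\right) \left(-118\right) = \left(-67131\right) \left(-118\right) = 7921458$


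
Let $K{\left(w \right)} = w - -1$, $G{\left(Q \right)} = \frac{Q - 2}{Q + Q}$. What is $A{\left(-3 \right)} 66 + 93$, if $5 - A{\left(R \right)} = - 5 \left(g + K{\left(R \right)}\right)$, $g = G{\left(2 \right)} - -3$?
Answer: $753$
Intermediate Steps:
$G{\left(Q \right)} = \frac{-2 + Q}{2 Q}$
$K{\left(w \right)} = 1 + w$ ($K{\left(w \right)} = w + 1 = 1 + w$)
$g = 3$ ($g = \frac{-2 + 2}{2 \cdot 2} - -3 = \frac{1}{2} \cdot \frac{1}{2} \cdot 0 + 3 = 0 + 3 = 3$)
$A{\left(R \right)} = 25 + 5 R$ ($A{\left(R \right)} = 5 - - 5 \left(3 + \left(1 + R\right)\right) = 5 - - 5 \left(4 + R\right) = 5 - \left(-20 - 5 R\right) = 5 + \left(20 + 5 R\right) = 25 + 5 R$)
$A{\left(-3 \right)} 66 + 93 = \left(25 + 5 \left(-3\right)\right) 66 + 93 = \left(25 - 15\right) 66 + 93 = 10 \cdot 66 + 93 = 660 + 93 = 753$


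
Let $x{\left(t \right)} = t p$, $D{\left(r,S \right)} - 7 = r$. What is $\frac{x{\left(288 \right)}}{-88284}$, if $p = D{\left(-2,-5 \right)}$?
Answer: $- \frac{120}{7357} \approx -0.016311$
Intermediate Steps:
$D{\left(r,S \right)} = 7 + r$
$p = 5$ ($p = 7 - 2 = 5$)
$x{\left(t \right)} = 5 t$ ($x{\left(t \right)} = t 5 = 5 t$)
$\frac{x{\left(288 \right)}}{-88284} = \frac{5 \cdot 288}{-88284} = 1440 \left(- \frac{1}{88284}\right) = - \frac{120}{7357}$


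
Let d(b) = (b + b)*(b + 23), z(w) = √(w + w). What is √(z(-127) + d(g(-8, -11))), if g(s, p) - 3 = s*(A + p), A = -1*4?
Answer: √(35916 + I*√254) ≈ 189.52 + 0.0421*I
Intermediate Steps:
z(w) = √2*√w (z(w) = √(2*w) = √2*√w)
A = -4
g(s, p) = 3 + s*(-4 + p)
d(b) = 2*b*(23 + b) (d(b) = (2*b)*(23 + b) = 2*b*(23 + b))
√(z(-127) + d(g(-8, -11))) = √(√2*√(-127) + 2*(3 - 4*(-8) - 11*(-8))*(23 + (3 - 4*(-8) - 11*(-8)))) = √(√2*(I*√127) + 2*(3 + 32 + 88)*(23 + (3 + 32 + 88))) = √(I*√254 + 2*123*(23 + 123)) = √(I*√254 + 2*123*146) = √(I*√254 + 35916) = √(35916 + I*√254)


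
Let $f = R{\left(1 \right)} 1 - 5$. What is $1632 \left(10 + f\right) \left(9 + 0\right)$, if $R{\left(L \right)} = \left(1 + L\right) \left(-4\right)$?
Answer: $-44064$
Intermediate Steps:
$R{\left(L \right)} = -4 - 4 L$
$f = -13$ ($f = \left(-4 - 4\right) 1 - 5 = \left(-8\right) 1 - 5 = -8 - 5 = -13$)
$1632 \left(10 + f\right) \left(9 + 0\right) = 1632 \left(10 - 13\right) \left(9 + 0\right) = 1632 \left(\left(-3\right) 9\right) = 1632 \left(-27\right) = -44064$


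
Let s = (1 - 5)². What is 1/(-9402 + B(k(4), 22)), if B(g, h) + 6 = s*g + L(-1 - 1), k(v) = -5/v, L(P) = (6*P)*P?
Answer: -1/9404 ≈ -0.00010634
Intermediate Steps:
s = 16 (s = (-4)² = 16)
L(P) = 6*P²
B(g, h) = 18 + 16*g (B(g, h) = -6 + (16*g + 6*(-1 - 1)²) = -6 + (16*g + 6*(-2)²) = -6 + (16*g + 6*4) = -6 + (16*g + 24) = -6 + (24 + 16*g) = 18 + 16*g)
1/(-9402 + B(k(4), 22)) = 1/(-9402 + (18 + 16*(-5/4))) = 1/(-9402 + (18 - 20)) = 1/(-9402 - 2) = 1/(-9404) = -1/9404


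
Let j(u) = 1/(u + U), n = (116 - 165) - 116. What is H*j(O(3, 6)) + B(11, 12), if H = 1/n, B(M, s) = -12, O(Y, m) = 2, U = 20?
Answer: -43561/3630 ≈ -12.000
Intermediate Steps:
n = -165 (n = -49 - 116 = -165)
j(u) = 1/(20 + u) (j(u) = 1/(u + 20) = 1/(20 + u))
H = -1/165 (H = 1/(-165) = -1/165 ≈ -0.0060606)
H*j(O(3, 6)) + B(11, 12) = -1/(165*(20 + 2)) - 12 = -1/165/22 - 12 = -1/165*1/22 - 12 = -1/3630 - 12 = -43561/3630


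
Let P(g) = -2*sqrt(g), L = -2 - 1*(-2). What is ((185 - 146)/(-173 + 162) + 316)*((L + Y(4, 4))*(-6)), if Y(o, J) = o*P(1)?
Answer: 164976/11 ≈ 14998.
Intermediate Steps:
L = 0 (L = -2 + 2 = 0)
Y(o, J) = -2*o (Y(o, J) = o*(-2*sqrt(1)) = o*(-2*1) = o*(-2) = -2*o)
((185 - 146)/(-173 + 162) + 316)*((L + Y(4, 4))*(-6)) = ((185 - 146)/(-173 + 162) + 316)*((0 - 2*4)*(-6)) = (39/(-11) + 316)*((0 - 8)*(-6)) = (39*(-1/11) + 316)*(-8*(-6)) = (-39/11 + 316)*48 = (3437/11)*48 = 164976/11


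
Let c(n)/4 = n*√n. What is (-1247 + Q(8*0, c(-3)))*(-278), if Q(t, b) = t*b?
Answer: 346666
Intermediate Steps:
c(n) = 4*n^(3/2) (c(n) = 4*(n*√n) = 4*n^(3/2))
Q(t, b) = b*t
(-1247 + Q(8*0, c(-3)))*(-278) = (-1247 + (4*(-3)^(3/2))*(8*0))*(-278) = (-1247 + (4*(-3*I*√3))*0)*(-278) = (-1247 - 12*I*√3*0)*(-278) = (-1247 + 0)*(-278) = -1247*(-278) = 346666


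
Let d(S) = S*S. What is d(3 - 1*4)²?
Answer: 1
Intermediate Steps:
d(S) = S²
d(3 - 1*4)² = ((3 - 1*4)²)² = ((3 - 4)²)² = ((-1)²)² = 1² = 1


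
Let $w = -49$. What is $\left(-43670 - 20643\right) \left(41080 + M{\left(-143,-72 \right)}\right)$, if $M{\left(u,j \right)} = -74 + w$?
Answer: $-2634067541$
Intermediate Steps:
$M{\left(u,j \right)} = -123$ ($M{\left(u,j \right)} = -74 - 49 = -123$)
$\left(-43670 - 20643\right) \left(41080 + M{\left(-143,-72 \right)}\right) = \left(-43670 - 20643\right) \left(41080 - 123\right) = \left(-64313\right) 40957 = -2634067541$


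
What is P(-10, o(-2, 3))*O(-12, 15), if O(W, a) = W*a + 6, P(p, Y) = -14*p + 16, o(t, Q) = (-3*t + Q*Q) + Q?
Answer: -27144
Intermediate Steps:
o(t, Q) = Q + Q² - 3*t (o(t, Q) = (-3*t + Q²) + Q = (Q² - 3*t) + Q = Q + Q² - 3*t)
P(p, Y) = 16 - 14*p
O(W, a) = 6 + W*a
P(-10, o(-2, 3))*O(-12, 15) = (16 - 14*(-10))*(6 - 12*15) = (16 + 140)*(6 - 180) = 156*(-174) = -27144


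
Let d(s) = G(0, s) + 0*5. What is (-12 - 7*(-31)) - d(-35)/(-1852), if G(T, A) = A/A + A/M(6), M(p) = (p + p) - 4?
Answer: 3037253/14816 ≈ 205.00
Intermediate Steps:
M(p) = -4 + 2*p (M(p) = 2*p - 4 = -4 + 2*p)
G(T, A) = 1 + A/8 (G(T, A) = A/A + A/(-4 + 2*6) = 1 + A/(-4 + 12) = 1 + A/8)
d(s) = 1 + s/8 (d(s) = (1 + s/8) + 0*5 = (1 + s/8) + 0 = 1 + s/8)
(-12 - 7*(-31)) - d(-35)/(-1852) = (-12 - 7*(-31)) - (1 + (⅛)*(-35))/(-1852) = (-12 + 217) - (1 - 35/8)*(-1)/1852 = 205 - (-27)*(-1)/(8*1852) = 205 - 1*27/14816 = 205 - 27/14816 = 3037253/14816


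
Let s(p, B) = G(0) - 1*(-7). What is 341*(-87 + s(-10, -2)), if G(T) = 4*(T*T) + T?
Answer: -27280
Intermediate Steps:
G(T) = T + 4*T² (G(T) = 4*T² + T = T + 4*T²)
s(p, B) = 7 (s(p, B) = 0*(1 + 4*0) - 1*(-7) = 0*(1 + 0) + 7 = 0*1 + 7 = 0 + 7 = 7)
341*(-87 + s(-10, -2)) = 341*(-87 + 7) = 341*(-80) = -27280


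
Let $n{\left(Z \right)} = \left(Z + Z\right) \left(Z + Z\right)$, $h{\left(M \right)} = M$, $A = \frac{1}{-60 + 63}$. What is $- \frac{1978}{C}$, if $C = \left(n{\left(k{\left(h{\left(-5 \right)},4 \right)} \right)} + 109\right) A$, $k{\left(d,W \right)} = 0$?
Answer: $- \frac{5934}{109} \approx -54.44$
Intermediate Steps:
$A = \frac{1}{3} \approx 0.33333$
$n{\left(Z \right)} = 4 Z^{2}$ ($n{\left(Z \right)} = 2 Z 2 Z = 4 Z^{2}$)
$C = \frac{109}{3}$ ($C = \left(4 \cdot 0^{2} + 109\right) \frac{1}{3} = \left(4 \cdot 0 + 109\right) \frac{1}{3} = \left(0 + 109\right) \frac{1}{3} = 109 \cdot \frac{1}{3} = \frac{109}{3} \approx 36.333$)
$- \frac{1978}{C} = - \frac{1978}{\frac{109}{3}} = \left(-1978\right) \frac{3}{109} = - \frac{5934}{109}$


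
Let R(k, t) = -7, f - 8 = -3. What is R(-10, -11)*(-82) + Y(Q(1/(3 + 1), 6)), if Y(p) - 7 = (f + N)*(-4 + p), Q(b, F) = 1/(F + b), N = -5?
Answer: 581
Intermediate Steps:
f = 5 (f = 8 - 3 = 5)
Y(p) = 7 (Y(p) = 7 + (5 - 5)*(-4 + p) = 7 + 0*(-4 + p) = 7 + 0 = 7)
R(-10, -11)*(-82) + Y(Q(1/(3 + 1), 6)) = -7*(-82) + 7 = 574 + 7 = 581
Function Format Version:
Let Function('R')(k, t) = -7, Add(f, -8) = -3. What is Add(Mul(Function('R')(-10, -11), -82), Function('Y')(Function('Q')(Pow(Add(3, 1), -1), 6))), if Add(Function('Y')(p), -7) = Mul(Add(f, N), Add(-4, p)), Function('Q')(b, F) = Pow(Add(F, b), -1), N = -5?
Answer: 581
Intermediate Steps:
f = 5 (f = Add(8, -3) = 5)
Function('Y')(p) = 7 (Function('Y')(p) = Add(7, Mul(Add(5, -5), Add(-4, p))) = Add(7, Mul(0, Add(-4, p))) = Add(7, 0) = 7)
Add(Mul(Function('R')(-10, -11), -82), Function('Y')(Function('Q')(Pow(Add(3, 1), -1), 6))) = Add(Mul(-7, -82), 7) = Add(574, 7) = 581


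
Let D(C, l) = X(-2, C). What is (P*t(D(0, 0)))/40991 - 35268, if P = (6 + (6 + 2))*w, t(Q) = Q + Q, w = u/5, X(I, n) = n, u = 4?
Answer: -35268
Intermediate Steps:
D(C, l) = C
w = ⅘ (w = 4/5 = 4*(⅕) = ⅘ ≈ 0.80000)
t(Q) = 2*Q
P = 56/5 (P = (6 + (6 + 2))*(⅘) = (6 + 8)*(⅘) = 14*(⅘) = 56/5 ≈ 11.200)
(P*t(D(0, 0)))/40991 - 35268 = (56*(2*0)/5)/40991 - 35268 = ((56/5)*0)*(1/40991) - 35268 = 0*(1/40991) - 35268 = 0 - 35268 = -35268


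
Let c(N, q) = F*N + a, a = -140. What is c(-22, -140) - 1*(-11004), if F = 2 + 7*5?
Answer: 10050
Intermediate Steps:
F = 37 (F = 2 + 35 = 37)
c(N, q) = -140 + 37*N (c(N, q) = 37*N - 140 = -140 + 37*N)
c(-22, -140) - 1*(-11004) = (-140 + 37*(-22)) - 1*(-11004) = (-140 - 814) + 11004 = -954 + 11004 = 10050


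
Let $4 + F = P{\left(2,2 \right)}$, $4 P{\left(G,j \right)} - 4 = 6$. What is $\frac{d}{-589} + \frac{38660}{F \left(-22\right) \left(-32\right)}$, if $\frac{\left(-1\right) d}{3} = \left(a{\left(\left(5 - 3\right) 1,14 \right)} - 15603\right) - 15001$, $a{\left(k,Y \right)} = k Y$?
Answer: $- \frac{29908877}{155496} \approx -192.34$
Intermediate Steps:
$P{\left(G,j \right)} = \frac{5}{2}$ ($P{\left(G,j \right)} = 1 + \frac{1}{4} \cdot 6 = 1 + \frac{3}{2} = \frac{5}{2}$)
$F = - \frac{3}{2}$ ($F = -4 + \frac{5}{2} = - \frac{3}{2} \approx -1.5$)
$a{\left(k,Y \right)} = Y k$
$d = 91728$ ($d = - 3 \left(\left(14 \left(5 - 3\right) 1 - 15603\right) - 15001\right) = - 3 \left(\left(14 \cdot 2 \cdot 1 - 15603\right) - 15001\right) = - 3 \left(\left(14 \cdot 2 - 15603\right) - 15001\right) = - 3 \left(\left(28 - 15603\right) - 15001\right) = - 3 \left(-15575 - 15001\right) = \left(-3\right) \left(-30576\right) = 91728$)
$\frac{d}{-589} + \frac{38660}{F \left(-22\right) \left(-32\right)} = \frac{91728}{-589} + \frac{38660}{\left(- \frac{3}{2}\right) \left(-22\right) \left(-32\right)} = 91728 \left(- \frac{1}{589}\right) + \frac{38660}{33 \left(-32\right)} = - \frac{91728}{589} + \frac{38660}{-1056} = - \frac{91728}{589} + 38660 \left(- \frac{1}{1056}\right) = - \frac{91728}{589} - \frac{9665}{264} = - \frac{29908877}{155496}$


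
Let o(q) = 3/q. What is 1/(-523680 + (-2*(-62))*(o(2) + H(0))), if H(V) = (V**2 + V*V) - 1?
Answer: -1/523618 ≈ -1.9098e-6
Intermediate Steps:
H(V) = -1 + 2*V**2 (H(V) = (V**2 + V**2) - 1 = 2*V**2 - 1 = -1 + 2*V**2)
1/(-523680 + (-2*(-62))*(o(2) + H(0))) = 1/(-523680 + (-2*(-62))*(3/2 + (-1 + 2*0**2))) = 1/(-523680 + 124*(3*(1/2) + (-1 + 2*0))) = 1/(-523680 + 124*(3/2 + (-1 + 0))) = 1/(-523680 + 124*(3/2 - 1)) = 1/(-523680 + 124*(1/2)) = 1/(-523680 + 62) = 1/(-523618) = -1/523618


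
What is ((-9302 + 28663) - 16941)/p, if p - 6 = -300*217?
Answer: -1210/32547 ≈ -0.037177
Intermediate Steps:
p = -65094 (p = 6 - 300*217 = 6 - 65100 = -65094)
((-9302 + 28663) - 16941)/p = ((-9302 + 28663) - 16941)/(-65094) = (19361 - 16941)*(-1/65094) = 2420*(-1/65094) = -1210/32547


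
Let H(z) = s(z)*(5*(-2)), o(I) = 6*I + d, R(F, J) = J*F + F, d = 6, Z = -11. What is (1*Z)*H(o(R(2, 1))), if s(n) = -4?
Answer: -440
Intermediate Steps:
R(F, J) = F + F*J (R(F, J) = F*J + F = F + F*J)
o(I) = 6 + 6*I (o(I) = 6*I + 6 = 6 + 6*I)
H(z) = 40 (H(z) = -20*(-2) = -4*(-10) = 40)
(1*Z)*H(o(R(2, 1))) = (1*(-11))*40 = -11*40 = -440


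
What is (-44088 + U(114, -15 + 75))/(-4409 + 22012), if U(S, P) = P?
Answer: -44028/17603 ≈ -2.5012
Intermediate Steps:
(-44088 + U(114, -15 + 75))/(-4409 + 22012) = (-44088 + (-15 + 75))/(-4409 + 22012) = (-44088 + 60)/17603 = -44028*1/17603 = -44028/17603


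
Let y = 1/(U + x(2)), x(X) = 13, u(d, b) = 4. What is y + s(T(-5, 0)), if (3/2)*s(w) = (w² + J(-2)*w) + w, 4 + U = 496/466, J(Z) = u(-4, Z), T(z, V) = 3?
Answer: 37753/2345 ≈ 16.099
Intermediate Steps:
J(Z) = 4
U = -684/233 (U = -4 + 496/466 = -4 + 496*(1/466) = -4 + 248/233 = -684/233 ≈ -2.9356)
s(w) = 2*w²/3 + 10*w/3 (s(w) = 2*((w² + 4*w) + w)/3 = 2*(w² + 5*w)/3 = 2*w²/3 + 10*w/3)
y = 233/2345 (y = 1/(-684/233 + 13) = 1/(2345/233) = 233/2345 ≈ 0.099360)
y + s(T(-5, 0)) = 233/2345 + (⅔)*3*(5 + 3) = 233/2345 + (⅔)*3*8 = 233/2345 + 16 = 37753/2345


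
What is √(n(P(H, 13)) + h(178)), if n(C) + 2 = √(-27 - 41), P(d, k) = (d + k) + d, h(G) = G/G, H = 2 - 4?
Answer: √(-1 + 2*I*√17) ≈ 1.9114 + 2.1572*I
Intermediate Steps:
H = -2
h(G) = 1
P(d, k) = k + 2*d
n(C) = -2 + 2*I*√17 (n(C) = -2 + √(-27 - 41) = -2 + √(-68) = -2 + 2*I*√17)
√(n(P(H, 13)) + h(178)) = √((-2 + 2*I*√17) + 1) = √(-1 + 2*I*√17)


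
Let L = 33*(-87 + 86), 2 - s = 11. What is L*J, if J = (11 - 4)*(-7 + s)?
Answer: 3696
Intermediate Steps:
s = -9 (s = 2 - 1*11 = 2 - 11 = -9)
L = -33 (L = 33*(-1) = -33)
J = -112 (J = (11 - 4)*(-7 - 9) = 7*(-16) = -112)
L*J = -33*(-112) = 3696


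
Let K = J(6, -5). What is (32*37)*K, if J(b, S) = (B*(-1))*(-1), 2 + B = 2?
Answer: 0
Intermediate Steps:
B = 0 (B = -2 + 2 = 0)
J(b, S) = 0 (J(b, S) = (0*(-1))*(-1) = 0*(-1) = 0)
K = 0
(32*37)*K = (32*37)*0 = 1184*0 = 0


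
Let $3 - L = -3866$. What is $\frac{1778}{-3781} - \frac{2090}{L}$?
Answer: $- \frac{14781372}{14628689} \approx -1.0104$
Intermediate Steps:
$L = 3869$ ($L = 3 - -3866 = 3 + 3866 = 3869$)
$\frac{1778}{-3781} - \frac{2090}{L} = \frac{1778}{-3781} - \frac{2090}{3869} = 1778 \left(- \frac{1}{3781}\right) - \frac{2090}{3869} = - \frac{1778}{3781} - \frac{2090}{3869} = - \frac{14781372}{14628689}$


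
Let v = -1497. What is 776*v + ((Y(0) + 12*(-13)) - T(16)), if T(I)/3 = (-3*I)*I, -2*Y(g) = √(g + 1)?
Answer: -2319049/2 ≈ -1.1595e+6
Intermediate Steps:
Y(g) = -√(1 + g)/2 (Y(g) = -√(g + 1)/2 = -√(1 + g)/2)
T(I) = -9*I² (T(I) = 3*((-3*I)*I) = 3*(-3*I²) = -9*I²)
776*v + ((Y(0) + 12*(-13)) - T(16)) = 776*(-1497) + ((-√(1 + 0)/2 + 12*(-13)) - (-9)*16²) = -1161672 + ((-√1/2 - 156) - (-9)*256) = -1161672 + ((-½*1 - 156) - 1*(-2304)) = -1161672 + ((-½ - 156) + 2304) = -1161672 + (-313/2 + 2304) = -1161672 + 4295/2 = -2319049/2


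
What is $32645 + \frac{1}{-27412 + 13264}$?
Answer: $\frac{461861459}{14148} \approx 32645.0$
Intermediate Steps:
$32645 + \frac{1}{-27412 + 13264} = 32645 + \frac{1}{-14148} = 32645 - \frac{1}{14148} = \frac{461861459}{14148}$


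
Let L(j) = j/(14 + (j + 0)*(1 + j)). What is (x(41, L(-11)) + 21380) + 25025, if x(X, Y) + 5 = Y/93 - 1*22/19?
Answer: 10166357287/219108 ≈ 46399.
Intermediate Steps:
L(j) = j/(14 + j*(1 + j))
x(X, Y) = -117/19 + Y/93 (x(X, Y) = -5 + (Y/93 - 1*22/19) = -5 + (Y*(1/93) - 22*1/19) = -5 + (Y/93 - 22/19) = -5 + (-22/19 + Y/93) = -117/19 + Y/93)
(x(41, L(-11)) + 21380) + 25025 = ((-117/19 + (-11/(14 - 11 + (-11)²))/93) + 21380) + 25025 = ((-117/19 + (-11/(14 - 11 + 121))/93) + 21380) + 25025 = ((-117/19 + (-11/124)/93) + 21380) + 25025 = ((-117/19 + (-11*1/124)/93) + 21380) + 25025 = ((-117/19 + (1/93)*(-11/124)) + 21380) + 25025 = ((-117/19 - 11/11532) + 21380) + 25025 = (-1349453/219108 + 21380) + 25025 = 4683179587/219108 + 25025 = 10166357287/219108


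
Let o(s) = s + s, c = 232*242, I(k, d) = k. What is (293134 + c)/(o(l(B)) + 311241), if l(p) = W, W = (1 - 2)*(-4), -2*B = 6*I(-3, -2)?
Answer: 349278/311249 ≈ 1.1222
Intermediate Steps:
c = 56144
B = 9 (B = -3*(-3) = -½*(-18) = 9)
W = 4 (W = -1*(-4) = 4)
l(p) = 4
o(s) = 2*s
(293134 + c)/(o(l(B)) + 311241) = (293134 + 56144)/(2*4 + 311241) = 349278/(8 + 311241) = 349278/311249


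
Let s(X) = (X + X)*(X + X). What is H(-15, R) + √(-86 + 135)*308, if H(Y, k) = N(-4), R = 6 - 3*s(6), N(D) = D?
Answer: 2152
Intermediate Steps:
s(X) = 4*X² (s(X) = (2*X)*(2*X) = 4*X²)
R = -426 (R = 6 - 12*6² = 6 - 12*36 = 6 - 3*144 = 6 - 432 = -426)
H(Y, k) = -4
H(-15, R) + √(-86 + 135)*308 = -4 + √(-86 + 135)*308 = -4 + √49*308 = -4 + 7*308 = -4 + 2156 = 2152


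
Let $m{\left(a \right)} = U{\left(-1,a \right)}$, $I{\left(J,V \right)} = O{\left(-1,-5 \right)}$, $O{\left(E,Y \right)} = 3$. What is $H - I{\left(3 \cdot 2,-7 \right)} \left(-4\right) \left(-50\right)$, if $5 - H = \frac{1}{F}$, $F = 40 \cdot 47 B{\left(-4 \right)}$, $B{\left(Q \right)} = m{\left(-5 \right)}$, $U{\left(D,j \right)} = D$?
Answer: $- \frac{1118599}{1880} \approx -595.0$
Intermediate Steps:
$I{\left(J,V \right)} = 3$
$m{\left(a \right)} = -1$
$B{\left(Q \right)} = -1$
$F = -1880$ ($F = 40 \cdot 47 \left(-1\right) = 1880 \left(-1\right) = -1880$)
$H = \frac{9401}{1880}$ ($H = 5 - \frac{1}{-1880} = 5 - - \frac{1}{1880} = 5 + \frac{1}{1880} = \frac{9401}{1880} \approx 5.0005$)
$H - I{\left(3 \cdot 2,-7 \right)} \left(-4\right) \left(-50\right) = \frac{9401}{1880} - 3 \left(-4\right) \left(-50\right) = \frac{9401}{1880} - \left(-12\right) \left(-50\right) = \frac{9401}{1880} - 600 = - \frac{1118599}{1880}$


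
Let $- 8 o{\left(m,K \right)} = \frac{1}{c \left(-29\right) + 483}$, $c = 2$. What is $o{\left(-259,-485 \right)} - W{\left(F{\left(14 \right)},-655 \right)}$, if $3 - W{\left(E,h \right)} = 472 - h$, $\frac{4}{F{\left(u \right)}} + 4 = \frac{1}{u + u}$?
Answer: $\frac{3821599}{3400} \approx 1124.0$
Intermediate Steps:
$F{\left(u \right)} = \frac{4}{-4 + \frac{1}{2 u}}$ ($F{\left(u \right)} = \frac{4}{-4 + \frac{1}{u + u}} = \frac{4}{-4 + \frac{1}{2 u}}$)
$o{\left(m,K \right)} = - \frac{1}{3400}$ ($o{\left(m,K \right)} = - \frac{1}{8 \left(2 \left(-29\right) + 483\right)} = - \frac{1}{8 \left(-58 + 483\right)} = - \frac{1}{8 \cdot 425} = \left(- \frac{1}{8}\right) \frac{1}{425} = - \frac{1}{3400}$)
$W{\left(E,h \right)} = -469 + h$ ($W{\left(E,h \right)} = 3 - \left(472 - h\right) = 3 + \left(-472 + h\right) = -469 + h$)
$o{\left(-259,-485 \right)} - W{\left(F{\left(14 \right)},-655 \right)} = - \frac{1}{3400} - \left(-469 - 655\right) = - \frac{1}{3400} - -1124 = - \frac{1}{3400} + 1124 = \frac{3821599}{3400}$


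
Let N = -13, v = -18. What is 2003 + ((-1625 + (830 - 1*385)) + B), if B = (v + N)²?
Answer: 1784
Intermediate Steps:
B = 961 (B = (-18 - 13)² = (-31)² = 961)
2003 + ((-1625 + (830 - 1*385)) + B) = 2003 + ((-1625 + (830 - 1*385)) + 961) = 2003 + ((-1625 + (830 - 385)) + 961) = 2003 + ((-1625 + 445) + 961) = 2003 + (-1180 + 961) = 2003 - 219 = 1784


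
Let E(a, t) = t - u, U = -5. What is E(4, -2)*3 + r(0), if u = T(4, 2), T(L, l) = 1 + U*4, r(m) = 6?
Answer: 57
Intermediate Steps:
T(L, l) = -19 (T(L, l) = 1 - 5*4 = 1 - 20 = -19)
u = -19
E(a, t) = 19 + t (E(a, t) = t - 1*(-19) = t + 19 = 19 + t)
E(4, -2)*3 + r(0) = (19 - 2)*3 + 6 = 17*3 + 6 = 51 + 6 = 57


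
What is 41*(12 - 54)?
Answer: -1722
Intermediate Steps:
41*(12 - 54) = 41*(-42) = -1722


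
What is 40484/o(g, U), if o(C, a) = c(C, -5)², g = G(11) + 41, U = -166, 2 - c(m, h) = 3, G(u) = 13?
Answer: 40484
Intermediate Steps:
c(m, h) = -1 (c(m, h) = 2 - 1*3 = 2 - 3 = -1)
g = 54 (g = 13 + 41 = 54)
o(C, a) = 1 (o(C, a) = (-1)² = 1)
40484/o(g, U) = 40484/1 = 40484*1 = 40484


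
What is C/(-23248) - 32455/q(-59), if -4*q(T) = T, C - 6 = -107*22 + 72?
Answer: -754480269/342908 ≈ -2200.2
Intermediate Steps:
C = -2276 (C = 6 + (-107*22 + 72) = 6 + (-2354 + 72) = 6 - 2282 = -2276)
q(T) = -T/4
C/(-23248) - 32455/q(-59) = -2276/(-23248) - 32455/((-¼*(-59))) = -2276*(-1/23248) - 32455/59/4 = 569/5812 - 32455*4/59 = 569/5812 - 129820/59 = -754480269/342908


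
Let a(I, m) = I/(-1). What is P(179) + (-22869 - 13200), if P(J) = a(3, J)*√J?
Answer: -36069 - 3*√179 ≈ -36109.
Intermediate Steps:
a(I, m) = -I (a(I, m) = I*(-1) = -I)
P(J) = -3*√J (P(J) = (-1*3)*√J = -3*√J)
P(179) + (-22869 - 13200) = -3*√179 + (-22869 - 13200) = -3*√179 - 36069 = -36069 - 3*√179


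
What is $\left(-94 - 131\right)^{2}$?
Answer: $50625$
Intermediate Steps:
$\left(-94 - 131\right)^{2} = \left(-225\right)^{2} = 50625$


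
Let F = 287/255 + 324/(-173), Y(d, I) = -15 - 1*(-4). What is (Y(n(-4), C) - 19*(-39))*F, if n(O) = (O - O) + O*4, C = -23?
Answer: -4813474/8823 ≈ -545.56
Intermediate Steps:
n(O) = 4*O (n(O) = 0 + 4*O = 4*O)
Y(d, I) = -11 (Y(d, I) = -15 + 4 = -11)
F = -32969/44115 (F = 287*(1/255) + 324*(-1/173) = 287/255 - 324/173 = -32969/44115 ≈ -0.74734)
(Y(n(-4), C) - 19*(-39))*F = (-11 - 19*(-39))*(-32969/44115) = (-11 + 741)*(-32969/44115) = 730*(-32969/44115) = -4813474/8823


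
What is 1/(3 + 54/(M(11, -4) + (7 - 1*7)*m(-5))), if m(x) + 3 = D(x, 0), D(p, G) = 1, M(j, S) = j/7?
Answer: 11/411 ≈ 0.026764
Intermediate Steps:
M(j, S) = j/7 (M(j, S) = j*(1/7) = j/7)
m(x) = -2 (m(x) = -3 + 1 = -2)
1/(3 + 54/(M(11, -4) + (7 - 1*7)*m(-5))) = 1/(3 + 54/((1/7)*11 + (7 - 1*7)*(-2))) = 1/(3 + 54/(11/7 + (7 - 7)*(-2))) = 1/(3 + 54/(11/7 + 0*(-2))) = 1/(3 + 54/(11/7 + 0)) = 1/(3 + 54/(11/7)) = 1/(3 + (7/11)*54) = 1/(3 + 378/11) = 1/(411/11) = 11/411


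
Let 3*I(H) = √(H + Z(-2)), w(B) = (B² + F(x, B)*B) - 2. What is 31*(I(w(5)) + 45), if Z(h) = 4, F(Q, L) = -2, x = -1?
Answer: 1395 + 31*√17/3 ≈ 1437.6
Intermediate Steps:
w(B) = -2 + B² - 2*B (w(B) = (B² - 2*B) - 2 = -2 + B² - 2*B)
I(H) = √(4 + H)/3 (I(H) = √(H + 4)/3 = √(4 + H)/3)
31*(I(w(5)) + 45) = 31*(√(4 + (-2 + 5² - 2*5))/3 + 45) = 31*(√(4 + (-2 + 25 - 10))/3 + 45) = 31*(√(4 + 13)/3 + 45) = 31*(√17/3 + 45) = 31*(45 + √17/3) = 1395 + 31*√17/3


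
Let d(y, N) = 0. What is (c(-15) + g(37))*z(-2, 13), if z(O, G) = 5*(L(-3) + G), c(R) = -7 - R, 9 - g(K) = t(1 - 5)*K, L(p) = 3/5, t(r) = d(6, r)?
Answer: 1156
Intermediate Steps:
t(r) = 0
L(p) = ⅗ (L(p) = 3*(⅕) = ⅗)
g(K) = 9 (g(K) = 9 - 0*K = 9 - 1*0 = 9 + 0 = 9)
z(O, G) = 3 + 5*G (z(O, G) = 5*(⅗ + G) = 3 + 5*G)
(c(-15) + g(37))*z(-2, 13) = ((-7 - 1*(-15)) + 9)*(3 + 5*13) = ((-7 + 15) + 9)*(3 + 65) = (8 + 9)*68 = 17*68 = 1156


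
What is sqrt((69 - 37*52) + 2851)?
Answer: 2*sqrt(249) ≈ 31.559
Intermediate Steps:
sqrt((69 - 37*52) + 2851) = sqrt((69 - 1924) + 2851) = sqrt(-1855 + 2851) = sqrt(996) = 2*sqrt(249)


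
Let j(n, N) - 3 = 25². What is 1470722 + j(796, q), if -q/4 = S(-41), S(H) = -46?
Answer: 1471350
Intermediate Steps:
q = 184 (q = -4*(-46) = 184)
j(n, N) = 628 (j(n, N) = 3 + 25² = 3 + 625 = 628)
1470722 + j(796, q) = 1470722 + 628 = 1471350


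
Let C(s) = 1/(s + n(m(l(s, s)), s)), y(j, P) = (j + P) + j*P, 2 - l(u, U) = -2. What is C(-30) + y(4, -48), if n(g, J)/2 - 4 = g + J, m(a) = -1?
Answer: -19825/84 ≈ -236.01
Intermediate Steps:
l(u, U) = 4 (l(u, U) = 2 - 1*(-2) = 2 + 2 = 4)
n(g, J) = 8 + 2*J + 2*g (n(g, J) = 8 + 2*(g + J) = 8 + 2*(J + g) = 8 + (2*J + 2*g) = 8 + 2*J + 2*g)
y(j, P) = P + j + P*j (y(j, P) = (P + j) + P*j = P + j + P*j)
C(s) = 1/(6 + 3*s) (C(s) = 1/(s + (8 + 2*s + 2*(-1))) = 1/(s + (8 + 2*s - 2)) = 1/(s + (6 + 2*s)) = 1/(6 + 3*s))
C(-30) + y(4, -48) = 1/(3*(2 - 30)) + (-48 + 4 - 48*4) = (⅓)/(-28) + (-48 + 4 - 192) = (⅓)*(-1/28) - 236 = -1/84 - 236 = -19825/84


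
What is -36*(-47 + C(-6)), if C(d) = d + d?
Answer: 2124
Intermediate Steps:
C(d) = 2*d
-36*(-47 + C(-6)) = -36*(-47 + 2*(-6)) = -36*(-47 - 12) = -36*(-59) = 2124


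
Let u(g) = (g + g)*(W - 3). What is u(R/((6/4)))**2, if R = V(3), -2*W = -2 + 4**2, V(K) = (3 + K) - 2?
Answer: 25600/9 ≈ 2844.4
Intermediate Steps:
V(K) = 1 + K
W = -7 (W = -(-2 + 4**2)/2 = -(-2 + 16)/2 = -1/2*14 = -7)
R = 4 (R = 1 + 3 = 4)
u(g) = -20*g (u(g) = (g + g)*(-7 - 3) = (2*g)*(-10) = -20*g)
u(R/((6/4)))**2 = (-80/(6/4))**2 = (-80/(6*(1/4)))**2 = (-80/3/2)**2 = (-80*2/3)**2 = (-20*8/3)**2 = (-160/3)**2 = 25600/9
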